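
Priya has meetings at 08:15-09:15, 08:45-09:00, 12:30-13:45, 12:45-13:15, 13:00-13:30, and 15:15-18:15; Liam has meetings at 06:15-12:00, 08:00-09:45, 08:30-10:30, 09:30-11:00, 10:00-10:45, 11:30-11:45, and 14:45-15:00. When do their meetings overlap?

Merge the first list: 08:15-09:15, 12:30-13:45, 15:15-18:15.
Merge the second list: 06:15-12:00, 14:45-15:00.
08:15-09:15 overlaps B on 08:15-09:15.
12:30-13:45 falls entirely outside B.
15:15-18:15 falls entirely outside B.

08:15-09:15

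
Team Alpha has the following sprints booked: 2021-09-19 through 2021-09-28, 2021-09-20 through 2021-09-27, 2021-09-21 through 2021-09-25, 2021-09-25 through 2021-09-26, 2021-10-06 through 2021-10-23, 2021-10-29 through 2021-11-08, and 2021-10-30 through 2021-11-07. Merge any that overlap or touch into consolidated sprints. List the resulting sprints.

2021-09-20 through 2021-09-27 overlaps/touches 2021-09-19 through 2021-09-28 → extend to 2021-09-19 through 2021-09-28.
2021-09-21 through 2021-09-25 overlaps/touches 2021-09-19 through 2021-09-28 → extend to 2021-09-19 through 2021-09-28.
2021-09-25 through 2021-09-26 overlaps/touches 2021-09-19 through 2021-09-28 → extend to 2021-09-19 through 2021-09-28.
2021-10-06 through 2021-10-23 is disjoint → start new block.
2021-10-29 through 2021-11-08 is disjoint → start new block.
2021-10-30 through 2021-11-07 overlaps/touches 2021-10-29 through 2021-11-08 → extend to 2021-10-29 through 2021-11-08.

2021-09-19 through 2021-09-28, 2021-10-06 through 2021-10-23, 2021-10-29 through 2021-11-08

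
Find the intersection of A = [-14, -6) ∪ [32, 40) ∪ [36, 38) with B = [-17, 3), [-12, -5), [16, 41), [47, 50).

[-14, -6) ∪ [32, 40)

First set merges to [-14, -6), [32, 40).
Second set merges to [-17, 3), [16, 41), [47, 50).
[-14, -6) meets the second set on [-14, -6).
[32, 40) meets the second set on [32, 40).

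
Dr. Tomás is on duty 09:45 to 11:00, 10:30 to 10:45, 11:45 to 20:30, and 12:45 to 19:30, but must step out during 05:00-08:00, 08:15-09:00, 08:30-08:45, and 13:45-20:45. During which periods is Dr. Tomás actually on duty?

A, merged: 09:45–11:00, 11:45–20:30.
B, merged: 05:00–08:00, 08:15–09:00, 13:45–20:45.
09:45–11:00: nothing removed.
11:45–20:30 \ B = 11:45–13:45.

09:45–11:00, 11:45–13:45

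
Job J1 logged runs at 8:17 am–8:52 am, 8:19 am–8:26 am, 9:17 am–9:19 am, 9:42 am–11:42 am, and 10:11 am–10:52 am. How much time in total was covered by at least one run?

Merged: 8:17 am-8:52 am, 9:17 am-9:19 am, 9:42 am-11:42 am.
Lengths: 35 min + 2 min + 2 h = 2 h 37 min.

2 h 37 min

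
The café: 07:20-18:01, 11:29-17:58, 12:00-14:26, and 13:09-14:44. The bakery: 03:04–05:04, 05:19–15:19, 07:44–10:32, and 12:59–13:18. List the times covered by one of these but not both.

03:04–05:04, 05:19–07:20, 15:19–18:01

First set merges to 07:20–18:01.
Second set merges to 03:04–05:04, 05:19–15:19.
A \ B = 15:19–18:01.
B \ A = 03:04–05:04, 05:19–07:20.
Union of the two gives the symmetric difference.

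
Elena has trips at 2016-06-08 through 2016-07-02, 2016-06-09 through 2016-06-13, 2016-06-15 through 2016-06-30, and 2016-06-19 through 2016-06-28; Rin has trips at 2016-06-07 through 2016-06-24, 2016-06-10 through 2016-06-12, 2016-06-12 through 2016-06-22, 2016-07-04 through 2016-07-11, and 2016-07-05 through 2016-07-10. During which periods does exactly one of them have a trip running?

Merge the first list: 2016-06-08 through 2016-07-02.
Merge the second list: 2016-06-07 through 2016-06-24, 2016-07-04 through 2016-07-11.
A but not B: 2016-06-25 through 2016-07-02.
B but not A: 2016-06-07 through 2016-06-07, 2016-07-04 through 2016-07-11.
Combining gives A △ B.

2016-06-07 through 2016-06-07, 2016-06-25 through 2016-07-02, 2016-07-04 through 2016-07-11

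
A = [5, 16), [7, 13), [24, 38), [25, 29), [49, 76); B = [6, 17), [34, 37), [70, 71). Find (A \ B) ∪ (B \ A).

A, merged: [5, 16), [24, 38), [49, 76).
A \ B = [5, 6), [24, 34), [37, 38), [49, 70), [71, 76).
B \ A = [16, 17).
Union of the two gives the symmetric difference.

[5, 6) ∪ [16, 17) ∪ [24, 34) ∪ [37, 38) ∪ [49, 70) ∪ [71, 76)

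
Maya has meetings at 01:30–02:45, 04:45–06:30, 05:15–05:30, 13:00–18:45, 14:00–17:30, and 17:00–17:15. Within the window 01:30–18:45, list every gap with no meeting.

The merged coverage is 01:30-02:45, 04:45-06:30, 13:00-18:45.
Complement within 01:30-18:45: 02:45-04:45, 06:30-13:00.

02:45-04:45, 06:30-13:00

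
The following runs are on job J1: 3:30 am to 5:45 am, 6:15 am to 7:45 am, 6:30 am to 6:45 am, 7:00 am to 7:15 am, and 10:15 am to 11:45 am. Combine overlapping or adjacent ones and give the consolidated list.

3:30 am-5:45 am, 6:15 am-7:45 am, 10:15 am-11:45 am

6:15 am-7:45 am is disjoint → start new block.
6:30 am-6:45 am overlaps/touches 6:15 am-7:45 am → extend to 6:15 am-7:45 am.
7:00 am-7:15 am overlaps/touches 6:15 am-7:45 am → extend to 6:15 am-7:45 am.
10:15 am-11:45 am is disjoint → start new block.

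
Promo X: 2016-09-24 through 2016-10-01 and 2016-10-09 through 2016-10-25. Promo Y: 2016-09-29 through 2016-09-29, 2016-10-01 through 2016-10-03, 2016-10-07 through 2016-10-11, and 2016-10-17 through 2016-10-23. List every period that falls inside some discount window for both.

2016-09-29 through 2016-09-29, 2016-10-01 through 2016-10-01, 2016-10-09 through 2016-10-11, 2016-10-17 through 2016-10-23

2016-09-24 through 2016-10-01 overlaps B on 2016-09-29 through 2016-09-29, 2016-10-01 through 2016-10-01.
2016-10-09 through 2016-10-25 overlaps B on 2016-10-09 through 2016-10-11, 2016-10-17 through 2016-10-23.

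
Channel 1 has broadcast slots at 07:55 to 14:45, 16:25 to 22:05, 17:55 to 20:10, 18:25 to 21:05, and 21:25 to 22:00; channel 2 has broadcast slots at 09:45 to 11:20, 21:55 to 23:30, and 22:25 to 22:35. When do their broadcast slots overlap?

Merge the first list: 07:55-14:45, 16:25-22:05.
Merge the second list: 09:45-11:20, 21:55-23:30.
07:55-14:45 ∩ B → 09:45-11:20.
16:25-22:05 ∩ B → 21:55-22:05.

09:45-11:20, 21:55-22:05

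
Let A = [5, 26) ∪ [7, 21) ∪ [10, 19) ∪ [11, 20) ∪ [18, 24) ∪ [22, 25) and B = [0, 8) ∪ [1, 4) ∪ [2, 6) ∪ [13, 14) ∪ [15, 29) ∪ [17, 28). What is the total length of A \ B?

6

Merge the first list: [5, 26).
Merge the second list: [0, 8), [13, 14), [15, 29).
A \ B = [8, 13), [14, 15).
Total: 5 + 1 = 6.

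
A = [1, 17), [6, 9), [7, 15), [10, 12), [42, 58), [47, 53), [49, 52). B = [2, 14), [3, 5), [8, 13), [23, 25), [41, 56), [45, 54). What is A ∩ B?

First set merges to [1, 17), [42, 58).
Second set merges to [2, 14), [23, 25), [41, 56).
[1, 17) overlaps B on [2, 14).
[42, 58) overlaps B on [42, 56).

[2, 14) ∪ [42, 56)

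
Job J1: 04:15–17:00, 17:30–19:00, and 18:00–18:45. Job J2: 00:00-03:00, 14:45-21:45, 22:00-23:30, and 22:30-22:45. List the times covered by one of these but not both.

00:00-03:00, 04:15-14:45, 17:00-17:30, 19:00-21:45, 22:00-23:30

First set merges to 04:15-17:00, 17:30-19:00.
Second set merges to 00:00-03:00, 14:45-21:45, 22:00-23:30.
A but not B: 04:15-14:45.
B but not A: 00:00-03:00, 17:00-17:30, 19:00-21:45, 22:00-23:30.
Combining gives A △ B.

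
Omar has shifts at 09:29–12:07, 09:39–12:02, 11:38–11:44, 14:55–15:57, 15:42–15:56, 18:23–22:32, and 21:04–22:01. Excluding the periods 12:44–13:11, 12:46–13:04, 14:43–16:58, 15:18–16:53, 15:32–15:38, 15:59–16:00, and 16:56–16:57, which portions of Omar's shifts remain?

First set merges to 09:29–12:07, 14:55–15:57, 18:23–22:32.
Second set merges to 12:44–13:11, 14:43–16:58.
09:29–12:07 is untouched.
14:55–15:57 lies entirely inside B → drops out.
18:23–22:32 is untouched.

09:29–12:07, 18:23–22:32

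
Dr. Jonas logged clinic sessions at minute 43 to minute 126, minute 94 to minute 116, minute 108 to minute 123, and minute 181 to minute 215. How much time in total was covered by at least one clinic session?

117 minutes

Merged: minute 43 to minute 126, minute 181 to minute 215.
Lengths: 83 minutes + 34 minutes = 117 minutes.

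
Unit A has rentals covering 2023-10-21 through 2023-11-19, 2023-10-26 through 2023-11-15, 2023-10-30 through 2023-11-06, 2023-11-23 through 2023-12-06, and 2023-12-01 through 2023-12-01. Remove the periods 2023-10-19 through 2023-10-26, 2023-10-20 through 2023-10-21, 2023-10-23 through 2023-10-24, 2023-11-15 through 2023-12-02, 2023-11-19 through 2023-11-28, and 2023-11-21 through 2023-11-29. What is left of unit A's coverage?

2023-10-27 through 2023-11-14, 2023-12-03 through 2023-12-06

First set merges to 2023-10-21 through 2023-11-19, 2023-11-23 through 2023-12-06.
Second set merges to 2023-10-19 through 2023-10-26, 2023-11-15 through 2023-12-02.
2023-10-21 through 2023-11-19 minus B → 2023-10-27 through 2023-11-14.
2023-11-23 through 2023-12-06 minus B → 2023-12-03 through 2023-12-06.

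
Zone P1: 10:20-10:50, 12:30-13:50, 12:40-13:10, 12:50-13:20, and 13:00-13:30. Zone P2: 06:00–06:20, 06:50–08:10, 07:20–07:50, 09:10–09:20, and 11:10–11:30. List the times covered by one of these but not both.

A, merged: 10:20–10:50, 12:30–13:50.
B, merged: 06:00–06:20, 06:50–08:10, 09:10–09:20, 11:10–11:30.
A \ B = 10:20–10:50, 12:30–13:50.
B \ A = 06:00–06:20, 06:50–08:10, 09:10–09:20, 11:10–11:30.
Union of the two gives the symmetric difference.

06:00–06:20, 06:50–08:10, 09:10–09:20, 10:20–10:50, 11:10–11:30, 12:30–13:50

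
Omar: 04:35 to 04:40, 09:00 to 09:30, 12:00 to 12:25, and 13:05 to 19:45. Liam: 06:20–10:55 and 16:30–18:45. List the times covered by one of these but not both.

A but not B: 04:35–04:40, 12:00–12:25, 13:05–16:30, 18:45–19:45.
B but not A: 06:20–09:00, 09:30–10:55.
Combining gives A △ B.

04:35–04:40, 06:20–09:00, 09:30–10:55, 12:00–12:25, 13:05–16:30, 18:45–19:45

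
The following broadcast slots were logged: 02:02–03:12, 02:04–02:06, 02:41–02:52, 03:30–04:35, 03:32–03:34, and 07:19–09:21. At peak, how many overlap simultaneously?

Walk the sorted start/end points keeping a running depth.
The depth first hits 2 at 02:04.

2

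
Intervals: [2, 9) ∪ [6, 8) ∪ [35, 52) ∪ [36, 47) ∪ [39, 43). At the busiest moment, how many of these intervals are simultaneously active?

Sweep endpoints in order; track running count of active intervals.
Peak of 3 reached at 39.

3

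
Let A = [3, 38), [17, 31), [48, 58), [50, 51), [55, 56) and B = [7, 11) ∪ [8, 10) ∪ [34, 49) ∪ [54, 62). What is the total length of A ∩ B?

Merge the first list: [3, 38), [48, 58).
Merge the second list: [7, 11), [34, 49), [54, 62).
A ∩ B = [7, 11), [34, 38), [48, 49), [54, 58).
Total: 4 + 4 + 1 + 4 = 13.

13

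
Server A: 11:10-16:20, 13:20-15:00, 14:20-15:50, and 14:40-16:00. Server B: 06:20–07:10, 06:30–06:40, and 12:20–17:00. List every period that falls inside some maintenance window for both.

Merge the first list: 11:10–16:20.
Merge the second list: 06:20–07:10, 12:20–17:00.
11:10–16:20 overlaps B on 12:20–16:20.

12:20–16:20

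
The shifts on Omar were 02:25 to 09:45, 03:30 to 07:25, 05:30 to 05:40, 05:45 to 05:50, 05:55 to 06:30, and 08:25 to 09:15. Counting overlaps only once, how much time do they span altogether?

Merged: 02:25-09:45.
Length: 7 h 20 min.

7 h 20 min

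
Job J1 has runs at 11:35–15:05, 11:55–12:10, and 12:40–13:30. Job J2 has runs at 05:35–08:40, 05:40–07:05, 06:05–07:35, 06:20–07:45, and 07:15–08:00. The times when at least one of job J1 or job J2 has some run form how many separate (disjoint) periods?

2

First set merges to 11:35–15:05.
Second set merges to 05:35–08:40.
A ∪ B = 05:35–08:40, 11:35–15:05.
That is 2 disjoint pieces.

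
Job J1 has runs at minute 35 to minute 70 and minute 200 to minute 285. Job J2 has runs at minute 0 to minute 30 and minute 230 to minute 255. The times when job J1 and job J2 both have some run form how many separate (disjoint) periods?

1

A ∩ B = minute 230 to minute 255.
That is 1 disjoint piece.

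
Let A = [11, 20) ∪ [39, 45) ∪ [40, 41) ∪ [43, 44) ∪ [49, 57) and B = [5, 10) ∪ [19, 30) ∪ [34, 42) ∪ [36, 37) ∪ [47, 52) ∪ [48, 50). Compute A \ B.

[11, 19) ∪ [42, 45) ∪ [52, 57)

A, merged: [11, 20), [39, 45), [49, 57).
B, merged: [5, 10), [19, 30), [34, 42), [47, 52).
[11, 20) \ B = [11, 19).
[39, 45) \ B = [42, 45).
[49, 57) \ B = [52, 57).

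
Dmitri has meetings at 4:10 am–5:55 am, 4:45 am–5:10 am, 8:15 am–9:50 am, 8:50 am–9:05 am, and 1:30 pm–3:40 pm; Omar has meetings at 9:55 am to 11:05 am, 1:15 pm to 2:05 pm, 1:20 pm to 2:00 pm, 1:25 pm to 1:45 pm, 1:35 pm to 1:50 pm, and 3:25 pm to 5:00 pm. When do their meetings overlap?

1:30 pm–2:05 pm, 3:25 pm–3:40 pm

Merge the first list: 4:10 am–5:55 am, 8:15 am–9:50 am, 1:30 pm–3:40 pm.
Merge the second list: 9:55 am–11:05 am, 1:15 pm–2:05 pm, 3:25 pm–5:00 pm.
4:10 am–5:55 am: no overlap with the second set.
8:15 am–9:50 am: no overlap with the second set.
1:30 pm–3:40 pm meets the second set on 1:30 pm–2:05 pm, 3:25 pm–3:40 pm.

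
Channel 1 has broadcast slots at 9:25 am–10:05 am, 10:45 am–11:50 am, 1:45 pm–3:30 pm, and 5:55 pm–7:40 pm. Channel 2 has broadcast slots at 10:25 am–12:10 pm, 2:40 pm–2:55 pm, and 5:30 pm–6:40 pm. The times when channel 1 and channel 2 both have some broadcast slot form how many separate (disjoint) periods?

A ∩ B = 10:45 am–11:50 am, 2:40 pm–2:55 pm, 5:55 pm–6:40 pm.
That is 3 disjoint pieces.

3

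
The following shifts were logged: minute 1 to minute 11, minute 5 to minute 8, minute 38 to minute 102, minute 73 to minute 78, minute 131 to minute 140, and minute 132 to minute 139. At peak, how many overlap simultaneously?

2

Sweep endpoints in order; track running count of active intervals.
Peak of 2 reached at minute 5.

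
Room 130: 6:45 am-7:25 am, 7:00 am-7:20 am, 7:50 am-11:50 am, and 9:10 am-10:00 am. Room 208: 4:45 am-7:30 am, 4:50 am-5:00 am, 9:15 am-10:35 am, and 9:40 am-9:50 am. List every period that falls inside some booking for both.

6:45 am-7:25 am, 9:15 am-10:35 am

Merge the first list: 6:45 am-7:25 am, 7:50 am-11:50 am.
Merge the second list: 4:45 am-7:30 am, 9:15 am-10:35 am.
6:45 am-7:25 am overlaps B on 6:45 am-7:25 am.
7:50 am-11:50 am overlaps B on 9:15 am-10:35 am.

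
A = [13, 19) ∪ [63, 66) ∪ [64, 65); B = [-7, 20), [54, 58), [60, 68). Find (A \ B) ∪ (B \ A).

A, merged: [13, 19), [63, 66).
Only in the first: none.
Only in the second: [-7, 13), [19, 20), [54, 58), [60, 63), [66, 68).
Together these are the periods covered by exactly one.

[-7, 13) ∪ [19, 20) ∪ [54, 58) ∪ [60, 63) ∪ [66, 68)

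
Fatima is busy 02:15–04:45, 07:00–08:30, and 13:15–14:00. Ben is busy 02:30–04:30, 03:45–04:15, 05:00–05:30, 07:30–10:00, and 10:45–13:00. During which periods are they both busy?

Second set merges to 02:30–04:30, 05:00–05:30, 07:30–10:00, 10:45–13:00.
02:15–04:45 overlaps B on 02:30–04:30.
07:00–08:30 overlaps B on 07:30–08:30.
13:15–14:00 falls entirely outside B.

02:30–04:30, 07:30–08:30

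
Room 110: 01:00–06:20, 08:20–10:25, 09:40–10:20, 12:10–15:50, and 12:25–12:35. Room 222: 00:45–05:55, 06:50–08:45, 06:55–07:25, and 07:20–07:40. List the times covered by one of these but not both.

00:45–01:00, 05:55–06:20, 06:50–08:20, 08:45–10:25, 12:10–15:50

A, merged: 01:00–06:20, 08:20–10:25, 12:10–15:50.
B, merged: 00:45–05:55, 06:50–08:45.
Only in the first: 05:55–06:20, 08:45–10:25, 12:10–15:50.
Only in the second: 00:45–01:00, 06:50–08:20.
Together these are the periods covered by exactly one.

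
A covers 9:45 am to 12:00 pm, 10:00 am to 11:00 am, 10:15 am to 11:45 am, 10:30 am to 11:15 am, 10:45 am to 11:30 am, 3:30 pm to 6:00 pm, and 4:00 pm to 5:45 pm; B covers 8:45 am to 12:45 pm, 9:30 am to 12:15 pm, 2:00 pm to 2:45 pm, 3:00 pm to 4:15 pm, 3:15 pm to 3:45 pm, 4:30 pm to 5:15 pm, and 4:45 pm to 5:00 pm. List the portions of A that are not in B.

4:15 pm–4:30 pm, 5:15 pm–6:00 pm

Merge the first list: 9:45 am–12:00 pm, 3:30 pm–6:00 pm.
Merge the second list: 8:45 am–12:45 pm, 2:00 pm–2:45 pm, 3:00 pm–4:15 pm, 4:30 pm–5:15 pm.
9:45 am–12:00 pm: entirely removed.
3:30 pm–6:00 pm \ B = 4:15 pm–4:30 pm, 5:15 pm–6:00 pm.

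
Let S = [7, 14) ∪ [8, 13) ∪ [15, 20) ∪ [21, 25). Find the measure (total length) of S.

Merged: [7, 14), [15, 20), [21, 25).
Lengths: 7 + 5 + 4 = 16.

16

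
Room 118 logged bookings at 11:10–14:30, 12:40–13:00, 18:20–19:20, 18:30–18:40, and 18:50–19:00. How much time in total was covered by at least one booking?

Merged: 11:10-14:30, 18:20-19:20.
Lengths: 3 h 20 min + 1 h = 4 h 20 min.

4 h 20 min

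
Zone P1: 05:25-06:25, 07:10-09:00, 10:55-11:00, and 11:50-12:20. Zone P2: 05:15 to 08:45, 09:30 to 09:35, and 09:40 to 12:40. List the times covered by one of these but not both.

05:15–05:25, 06:25–07:10, 08:45–09:00, 09:30–09:35, 09:40–10:55, 11:00–11:50, 12:20–12:40

Only in the first: 08:45–09:00.
Only in the second: 05:15–05:25, 06:25–07:10, 09:30–09:35, 09:40–10:55, 11:00–11:50, 12:20–12:40.
Together these are the periods covered by exactly one.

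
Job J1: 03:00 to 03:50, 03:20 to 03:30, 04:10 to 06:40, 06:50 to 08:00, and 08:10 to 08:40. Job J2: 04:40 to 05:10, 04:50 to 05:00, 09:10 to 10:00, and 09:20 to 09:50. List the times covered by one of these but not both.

A, merged: 03:00–03:50, 04:10–06:40, 06:50–08:00, 08:10–08:40.
B, merged: 04:40–05:10, 09:10–10:00.
Only in the first: 03:00–03:50, 04:10–04:40, 05:10–06:40, 06:50–08:00, 08:10–08:40.
Only in the second: 09:10–10:00.
Together these are the periods covered by exactly one.

03:00–03:50, 04:10–04:40, 05:10–06:40, 06:50–08:00, 08:10–08:40, 09:10–10:00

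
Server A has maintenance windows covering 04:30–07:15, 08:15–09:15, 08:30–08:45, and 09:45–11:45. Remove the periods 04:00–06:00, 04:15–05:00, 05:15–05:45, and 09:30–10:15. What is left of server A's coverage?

A, merged: 04:30-07:15, 08:15-09:15, 09:45-11:45.
B, merged: 04:00-06:00, 09:30-10:15.
04:30-07:15 \ B = 06:00-07:15.
08:15-09:15: nothing removed.
09:45-11:45 \ B = 10:15-11:45.

06:00-07:15, 08:15-09:15, 10:15-11:45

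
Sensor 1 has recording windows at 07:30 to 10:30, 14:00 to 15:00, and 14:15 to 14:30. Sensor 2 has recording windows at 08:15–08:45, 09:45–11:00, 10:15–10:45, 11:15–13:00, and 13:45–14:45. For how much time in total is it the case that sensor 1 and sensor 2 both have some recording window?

Merge the first list: 07:30–10:30, 14:00–15:00.
Merge the second list: 08:15–08:45, 09:45–11:00, 11:15–13:00, 13:45–14:45.
A ∩ B = 08:15–08:45, 09:45–10:30, 14:00–14:45.
Total: 30 min + 45 min + 45 min = 2 h.

2 h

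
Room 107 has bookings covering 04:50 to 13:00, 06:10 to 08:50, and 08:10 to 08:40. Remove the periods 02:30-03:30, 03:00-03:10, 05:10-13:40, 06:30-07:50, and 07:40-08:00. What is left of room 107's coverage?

04:50-05:10

Merge the first list: 04:50-13:00.
Merge the second list: 02:30-03:30, 05:10-13:40.
04:50-13:00 with B removed leaves 04:50-05:10.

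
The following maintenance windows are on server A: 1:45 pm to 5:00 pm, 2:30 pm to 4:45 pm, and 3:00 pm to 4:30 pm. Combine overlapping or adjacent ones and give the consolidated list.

1:45 pm-5:00 pm

2:30 pm-4:45 pm overlaps/touches 1:45 pm-5:00 pm → extend to 1:45 pm-5:00 pm.
3:00 pm-4:30 pm overlaps/touches 1:45 pm-5:00 pm → extend to 1:45 pm-5:00 pm.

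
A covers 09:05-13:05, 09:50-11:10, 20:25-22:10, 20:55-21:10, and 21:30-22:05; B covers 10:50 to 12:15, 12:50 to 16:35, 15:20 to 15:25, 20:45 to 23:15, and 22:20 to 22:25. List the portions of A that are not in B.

09:05-10:50, 12:15-12:50, 20:25-20:45

A, merged: 09:05-13:05, 20:25-22:10.
B, merged: 10:50-12:15, 12:50-16:35, 20:45-23:15.
09:05-13:05 with B removed leaves 09:05-10:50, 12:15-12:50.
20:25-22:10 with B removed leaves 20:25-20:45.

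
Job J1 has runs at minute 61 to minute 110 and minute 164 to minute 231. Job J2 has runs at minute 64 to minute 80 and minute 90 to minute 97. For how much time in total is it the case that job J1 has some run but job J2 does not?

93 minutes

A \ B = minute 61 to minute 64, minute 80 to minute 90, minute 97 to minute 110, minute 164 to minute 231.
Total: 3 minutes + 10 minutes + 13 minutes + 67 minutes = 93 minutes.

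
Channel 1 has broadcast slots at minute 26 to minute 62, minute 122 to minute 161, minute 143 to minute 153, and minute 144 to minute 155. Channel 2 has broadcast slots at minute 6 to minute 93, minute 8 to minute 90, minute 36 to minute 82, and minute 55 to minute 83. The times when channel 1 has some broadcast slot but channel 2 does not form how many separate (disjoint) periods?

A, merged: minute 26 to minute 62, minute 122 to minute 161.
B, merged: minute 6 to minute 93.
A \ B = minute 122 to minute 161.
That is 1 disjoint piece.

1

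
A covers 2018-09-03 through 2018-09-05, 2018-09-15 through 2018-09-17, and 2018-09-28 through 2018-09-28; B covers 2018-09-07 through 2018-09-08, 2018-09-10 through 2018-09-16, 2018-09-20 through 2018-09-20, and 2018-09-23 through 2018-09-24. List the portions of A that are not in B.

2018-09-03 through 2018-09-05 is untouched.
2018-09-15 through 2018-09-17 with B removed leaves 2018-09-17 through 2018-09-17.
2018-09-28 through 2018-09-28 is untouched.

2018-09-03 through 2018-09-05, 2018-09-17 through 2018-09-17, 2018-09-28 through 2018-09-28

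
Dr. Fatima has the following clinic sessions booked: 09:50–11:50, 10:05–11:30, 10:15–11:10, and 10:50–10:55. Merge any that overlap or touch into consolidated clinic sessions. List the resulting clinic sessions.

10:05–11:30 overlaps/touches 09:50–11:50 → extend to 09:50–11:50.
10:15–11:10 overlaps/touches 09:50–11:50 → extend to 09:50–11:50.
10:50–10:55 overlaps/touches 09:50–11:50 → extend to 09:50–11:50.

09:50–11:50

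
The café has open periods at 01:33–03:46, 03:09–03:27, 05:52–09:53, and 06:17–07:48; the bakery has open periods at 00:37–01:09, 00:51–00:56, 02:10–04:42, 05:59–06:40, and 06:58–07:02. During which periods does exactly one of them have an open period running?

First set merges to 01:33–03:46, 05:52–09:53.
Second set merges to 00:37–01:09, 02:10–04:42, 05:59–06:40, 06:58–07:02.
Only in the first: 01:33–02:10, 05:52–05:59, 06:40–06:58, 07:02–09:53.
Only in the second: 00:37–01:09, 03:46–04:42.
Together these are the periods covered by exactly one.

00:37–01:09, 01:33–02:10, 03:46–04:42, 05:52–05:59, 06:40–06:58, 07:02–09:53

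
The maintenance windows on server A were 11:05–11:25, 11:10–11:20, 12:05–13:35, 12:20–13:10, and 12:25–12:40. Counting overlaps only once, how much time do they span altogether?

Merged: 11:05–11:25, 12:05–13:35.
Lengths: 20 min + 1 h 30 min = 1 h 50 min.

1 h 50 min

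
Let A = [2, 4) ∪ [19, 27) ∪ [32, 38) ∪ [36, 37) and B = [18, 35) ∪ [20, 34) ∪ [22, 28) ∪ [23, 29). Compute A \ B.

Merge the first list: [2, 4), [19, 27), [32, 38).
Merge the second list: [18, 35).
[2, 4): nothing removed.
[19, 27): entirely removed.
[32, 38) \ B = [35, 38).

[2, 4) ∪ [35, 38)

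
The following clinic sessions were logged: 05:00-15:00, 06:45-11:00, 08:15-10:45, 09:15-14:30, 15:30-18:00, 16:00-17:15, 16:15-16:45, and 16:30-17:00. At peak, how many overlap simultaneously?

Sweep endpoints in order; track running count of active intervals.
Peak of 4 reached at 09:15.

4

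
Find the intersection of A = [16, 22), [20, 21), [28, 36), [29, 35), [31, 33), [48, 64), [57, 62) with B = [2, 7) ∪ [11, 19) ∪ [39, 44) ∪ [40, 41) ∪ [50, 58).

[16, 19) ∪ [50, 58)

Merge the first list: [16, 22), [28, 36), [48, 64).
Merge the second list: [2, 7), [11, 19), [39, 44), [50, 58).
[16, 22) overlaps B on [16, 19).
[28, 36) falls entirely outside B.
[48, 64) overlaps B on [50, 58).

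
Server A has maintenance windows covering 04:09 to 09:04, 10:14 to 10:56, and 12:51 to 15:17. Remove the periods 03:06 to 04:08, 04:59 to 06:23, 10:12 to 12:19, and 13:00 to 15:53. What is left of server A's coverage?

04:09–04:59, 06:23–09:04, 12:51–13:00

04:09–09:04 with B removed leaves 04:09–04:59, 06:23–09:04.
10:14–10:56 lies entirely inside B → drops out.
12:51–15:17 with B removed leaves 12:51–13:00.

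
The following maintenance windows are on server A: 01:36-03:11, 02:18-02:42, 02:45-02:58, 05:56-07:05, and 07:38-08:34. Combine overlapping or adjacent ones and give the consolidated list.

02:18-02:42 overlaps/touches 01:36-03:11 → extend to 01:36-03:11.
02:45-02:58 overlaps/touches 01:36-03:11 → extend to 01:36-03:11.
05:56-07:05 is disjoint → start new block.
07:38-08:34 is disjoint → start new block.

01:36-03:11, 05:56-07:05, 07:38-08:34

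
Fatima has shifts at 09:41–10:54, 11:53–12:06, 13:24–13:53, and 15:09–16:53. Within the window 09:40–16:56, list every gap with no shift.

09:40–09:41, 10:54–11:53, 12:06–13:24, 13:53–15:09, 16:53–16:56

The merged coverage is 09:41–10:54, 11:53–12:06, 13:24–13:53, 15:09–16:53.
Gaps within 09:40–16:56: 09:40–09:41, 10:54–11:53, 12:06–13:24, 13:53–15:09, 16:53–16:56.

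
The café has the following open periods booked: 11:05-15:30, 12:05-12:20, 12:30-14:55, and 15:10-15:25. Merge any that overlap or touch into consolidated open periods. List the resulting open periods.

11:05–15:30

12:05–12:20 overlaps/touches 11:05–15:30 → extend to 11:05–15:30.
12:30–14:55 overlaps/touches 11:05–15:30 → extend to 11:05–15:30.
15:10–15:25 overlaps/touches 11:05–15:30 → extend to 11:05–15:30.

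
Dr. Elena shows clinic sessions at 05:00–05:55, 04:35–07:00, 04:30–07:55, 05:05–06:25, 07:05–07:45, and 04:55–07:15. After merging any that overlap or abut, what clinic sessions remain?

04:30–07:55

Sort by start: 04:30–07:55, 04:35–07:00, 04:55–07:15, 05:00–05:55, 05:05–06:25, 07:05–07:45.
04:35–07:00 overlaps/touches 04:30–07:55 → extend to 04:30–07:55.
04:55–07:15 overlaps/touches 04:30–07:55 → extend to 04:30–07:55.
05:00–05:55 overlaps/touches 04:30–07:55 → extend to 04:30–07:55.
05:05–06:25 overlaps/touches 04:30–07:55 → extend to 04:30–07:55.
07:05–07:45 overlaps/touches 04:30–07:55 → extend to 04:30–07:55.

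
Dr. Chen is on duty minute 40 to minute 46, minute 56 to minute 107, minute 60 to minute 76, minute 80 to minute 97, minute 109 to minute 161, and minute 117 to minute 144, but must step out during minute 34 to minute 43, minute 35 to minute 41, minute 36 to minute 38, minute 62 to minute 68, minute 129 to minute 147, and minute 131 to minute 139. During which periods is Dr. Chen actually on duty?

First set merges to minute 40 to minute 46, minute 56 to minute 107, minute 109 to minute 161.
Second set merges to minute 34 to minute 43, minute 62 to minute 68, minute 129 to minute 147.
minute 40 to minute 46 minus B → minute 43 to minute 46.
minute 56 to minute 107 minus B → minute 56 to minute 62, minute 68 to minute 107.
minute 109 to minute 161 minus B → minute 109 to minute 129, minute 147 to minute 161.

minute 43 to minute 46, minute 56 to minute 62, minute 68 to minute 107, minute 109 to minute 129, minute 147 to minute 161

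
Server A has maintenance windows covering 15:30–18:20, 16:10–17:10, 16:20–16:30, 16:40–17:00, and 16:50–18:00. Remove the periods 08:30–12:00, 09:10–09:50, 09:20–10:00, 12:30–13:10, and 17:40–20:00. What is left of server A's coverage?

15:30-17:40

Merge the first list: 15:30-18:20.
Merge the second list: 08:30-12:00, 12:30-13:10, 17:40-20:00.
15:30-18:20 with B removed leaves 15:30-17:40.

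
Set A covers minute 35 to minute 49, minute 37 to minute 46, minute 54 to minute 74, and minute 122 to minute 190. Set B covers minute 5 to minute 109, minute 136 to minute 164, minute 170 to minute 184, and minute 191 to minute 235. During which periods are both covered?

Merge the first list: minute 35 to minute 49, minute 54 to minute 74, minute 122 to minute 190.
minute 35 to minute 49 ∩ B → minute 35 to minute 49.
minute 54 to minute 74 ∩ B → minute 54 to minute 74.
minute 122 to minute 190 ∩ B → minute 136 to minute 164, minute 170 to minute 184.

minute 35 to minute 49, minute 54 to minute 74, minute 136 to minute 164, minute 170 to minute 184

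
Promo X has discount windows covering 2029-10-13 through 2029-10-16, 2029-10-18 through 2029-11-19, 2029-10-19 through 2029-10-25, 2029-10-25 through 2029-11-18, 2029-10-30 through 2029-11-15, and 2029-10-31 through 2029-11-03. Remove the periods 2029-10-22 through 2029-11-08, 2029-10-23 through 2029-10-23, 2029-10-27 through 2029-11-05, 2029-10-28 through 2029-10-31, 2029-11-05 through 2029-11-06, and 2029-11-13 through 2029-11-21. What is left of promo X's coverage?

A, merged: 2029-10-13 through 2029-10-16, 2029-10-18 through 2029-11-19.
B, merged: 2029-10-22 through 2029-11-08, 2029-11-13 through 2029-11-21.
2029-10-13 through 2029-10-16 is untouched.
2029-10-18 through 2029-11-19 with B removed leaves 2029-10-18 through 2029-10-21, 2029-11-09 through 2029-11-12.

2029-10-13 through 2029-10-16, 2029-10-18 through 2029-10-21, 2029-11-09 through 2029-11-12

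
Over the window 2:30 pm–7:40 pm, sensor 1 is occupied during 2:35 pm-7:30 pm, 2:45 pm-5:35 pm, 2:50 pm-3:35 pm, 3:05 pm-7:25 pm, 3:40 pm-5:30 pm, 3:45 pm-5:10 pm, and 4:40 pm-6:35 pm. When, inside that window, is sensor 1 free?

After merging, the occupied span is 2:35 pm–7:30 pm.
Gaps within 2:30 pm–7:40 pm: 2:30 pm–2:35 pm, 7:30 pm–7:40 pm.

2:30 pm–2:35 pm, 7:30 pm–7:40 pm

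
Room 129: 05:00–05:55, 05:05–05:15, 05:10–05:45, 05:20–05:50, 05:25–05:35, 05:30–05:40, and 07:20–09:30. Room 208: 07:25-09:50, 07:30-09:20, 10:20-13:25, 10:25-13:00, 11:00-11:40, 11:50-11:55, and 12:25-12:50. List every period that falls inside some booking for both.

A, merged: 05:00–05:55, 07:20–09:30.
B, merged: 07:25–09:50, 10:20–13:25.
05:00–05:55 meets no B interval.
07:20–09:30 ∩ B → 07:25–09:30.

07:25–09:30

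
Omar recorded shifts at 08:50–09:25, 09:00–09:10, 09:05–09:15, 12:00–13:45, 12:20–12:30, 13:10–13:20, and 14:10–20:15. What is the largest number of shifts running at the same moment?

At 09:05, 3 of the intervals are simultaneously active.
No point has more.

3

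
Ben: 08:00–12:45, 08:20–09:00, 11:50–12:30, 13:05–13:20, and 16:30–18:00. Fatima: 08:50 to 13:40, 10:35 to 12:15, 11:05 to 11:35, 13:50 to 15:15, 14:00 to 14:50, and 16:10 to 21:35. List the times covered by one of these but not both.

08:00-08:50, 12:45-13:05, 13:20-13:40, 13:50-15:15, 16:10-16:30, 18:00-21:35

First set merges to 08:00-12:45, 13:05-13:20, 16:30-18:00.
Second set merges to 08:50-13:40, 13:50-15:15, 16:10-21:35.
A \ B = 08:00-08:50.
B \ A = 12:45-13:05, 13:20-13:40, 13:50-15:15, 16:10-16:30, 18:00-21:35.
Union of the two gives the symmetric difference.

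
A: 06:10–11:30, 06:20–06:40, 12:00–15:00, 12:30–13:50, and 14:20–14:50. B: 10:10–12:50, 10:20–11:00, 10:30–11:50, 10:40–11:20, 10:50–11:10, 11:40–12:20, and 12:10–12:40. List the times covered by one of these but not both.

06:10–10:10, 11:30–12:00, 12:50–15:00

First set merges to 06:10–11:30, 12:00–15:00.
Second set merges to 10:10–12:50.
A \ B = 06:10–10:10, 12:50–15:00.
B \ A = 11:30–12:00.
Union of the two gives the symmetric difference.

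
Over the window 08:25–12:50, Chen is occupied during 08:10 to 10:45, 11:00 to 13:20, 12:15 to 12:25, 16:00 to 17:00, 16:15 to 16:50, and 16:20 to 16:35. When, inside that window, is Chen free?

10:45-11:00

Covered (merged): 08:10-10:45, 11:00-13:20, 16:00-17:00.
Uncovered inside 08:25-12:50: 10:45-11:00.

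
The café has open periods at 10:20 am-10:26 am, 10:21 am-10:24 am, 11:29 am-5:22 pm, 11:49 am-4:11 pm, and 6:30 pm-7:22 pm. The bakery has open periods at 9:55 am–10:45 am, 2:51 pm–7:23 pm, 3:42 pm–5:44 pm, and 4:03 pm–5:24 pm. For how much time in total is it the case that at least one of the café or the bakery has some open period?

8 h 44 min

Merge the first list: 10:20 am–10:26 am, 11:29 am–5:22 pm, 6:30 pm–7:22 pm.
Merge the second list: 9:55 am–10:45 am, 2:51 pm–7:23 pm.
A ∪ B = 9:55 am–10:45 am, 11:29 am–7:23 pm.
Total: 50 min + 7 h 54 min = 8 h 44 min.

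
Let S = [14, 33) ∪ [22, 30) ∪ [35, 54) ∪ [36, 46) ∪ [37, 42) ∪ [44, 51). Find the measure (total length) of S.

38

Merged: [14, 33), [35, 54).
Lengths: 19 + 19 = 38.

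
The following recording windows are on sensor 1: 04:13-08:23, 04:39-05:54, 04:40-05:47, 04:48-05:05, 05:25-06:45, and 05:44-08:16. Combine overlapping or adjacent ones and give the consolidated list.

04:13–08:23

04:39–05:54 overlaps/touches 04:13–08:23 → extend to 04:13–08:23.
04:40–05:47 overlaps/touches 04:13–08:23 → extend to 04:13–08:23.
04:48–05:05 overlaps/touches 04:13–08:23 → extend to 04:13–08:23.
05:25–06:45 overlaps/touches 04:13–08:23 → extend to 04:13–08:23.
05:44–08:16 overlaps/touches 04:13–08:23 → extend to 04:13–08:23.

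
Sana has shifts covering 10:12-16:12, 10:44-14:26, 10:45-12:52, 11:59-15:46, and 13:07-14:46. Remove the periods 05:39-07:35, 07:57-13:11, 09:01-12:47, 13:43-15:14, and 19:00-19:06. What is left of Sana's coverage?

First set merges to 10:12–16:12.
Second set merges to 05:39–07:35, 07:57–13:11, 13:43–15:14, 19:00–19:06.
10:12–16:12 \ B = 13:11–13:43, 15:14–16:12.

13:11–13:43, 15:14–16:12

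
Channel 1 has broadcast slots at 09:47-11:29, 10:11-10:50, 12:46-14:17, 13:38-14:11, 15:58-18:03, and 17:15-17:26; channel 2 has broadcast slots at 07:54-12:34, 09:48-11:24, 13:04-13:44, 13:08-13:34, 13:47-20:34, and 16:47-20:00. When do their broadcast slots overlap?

First set merges to 09:47-11:29, 12:46-14:17, 15:58-18:03.
Second set merges to 07:54-12:34, 13:04-13:44, 13:47-20:34.
09:47-11:29 overlaps B on 09:47-11:29.
12:46-14:17 overlaps B on 13:04-13:44, 13:47-14:17.
15:58-18:03 overlaps B on 15:58-18:03.

09:47-11:29, 13:04-13:44, 13:47-14:17, 15:58-18:03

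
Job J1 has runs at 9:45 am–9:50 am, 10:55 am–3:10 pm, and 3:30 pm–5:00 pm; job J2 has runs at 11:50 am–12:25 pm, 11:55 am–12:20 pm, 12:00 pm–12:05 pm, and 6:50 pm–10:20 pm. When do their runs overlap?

B, merged: 11:50 am–12:25 pm, 6:50 pm–10:20 pm.
9:45 am–9:50 am meets no B interval.
10:55 am–3:10 pm ∩ B → 11:50 am–12:25 pm.
3:30 pm–5:00 pm meets no B interval.

11:50 am–12:25 pm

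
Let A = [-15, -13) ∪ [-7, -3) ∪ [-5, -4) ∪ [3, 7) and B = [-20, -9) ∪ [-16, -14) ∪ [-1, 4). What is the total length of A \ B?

7

A, merged: [-15, -13), [-7, -3), [3, 7).
B, merged: [-20, -9), [-1, 4).
A \ B = [-7, -3), [4, 7).
Total: 4 + 3 = 7.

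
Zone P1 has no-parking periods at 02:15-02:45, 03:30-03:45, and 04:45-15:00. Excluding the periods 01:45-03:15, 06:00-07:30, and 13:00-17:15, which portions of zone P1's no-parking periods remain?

02:15-02:45: fully covered by B → removed.
03:30-03:45: no B overlap → unchanged.
04:45-15:00 minus B → 04:45-06:00, 07:30-13:00.

03:30-03:45, 04:45-06:00, 07:30-13:00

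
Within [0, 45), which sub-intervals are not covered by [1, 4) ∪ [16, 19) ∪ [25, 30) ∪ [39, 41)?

Covered (merged): [1, 4), [16, 19), [25, 30), [39, 41).
Uncovered inside [0, 45): [0, 1), [4, 16), [19, 25), [30, 39), [41, 45).

[0, 1) ∪ [4, 16) ∪ [19, 25) ∪ [30, 39) ∪ [41, 45)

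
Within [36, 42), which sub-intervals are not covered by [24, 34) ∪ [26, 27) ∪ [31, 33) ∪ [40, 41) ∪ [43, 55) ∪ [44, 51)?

[36, 40) ∪ [41, 42)

Covered (merged): [24, 34), [40, 41), [43, 55).
Uncovered inside [36, 42): [36, 40), [41, 42).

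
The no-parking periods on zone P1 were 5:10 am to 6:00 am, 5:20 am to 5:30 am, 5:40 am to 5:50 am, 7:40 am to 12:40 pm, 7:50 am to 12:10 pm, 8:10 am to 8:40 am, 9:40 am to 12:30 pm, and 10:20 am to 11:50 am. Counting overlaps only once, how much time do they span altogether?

5 h 50 min

Merged: 5:10 am–6:00 am, 7:40 am–12:40 pm.
Lengths: 50 min + 5 h = 5 h 50 min.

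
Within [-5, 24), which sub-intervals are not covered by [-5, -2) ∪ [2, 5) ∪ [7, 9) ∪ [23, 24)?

[-2, 2) ∪ [5, 7) ∪ [9, 23)

The merged coverage is [-5, -2), [2, 5), [7, 9), [23, 24).
Uncovered inside [-5, 24): [-2, 2), [5, 7), [9, 23).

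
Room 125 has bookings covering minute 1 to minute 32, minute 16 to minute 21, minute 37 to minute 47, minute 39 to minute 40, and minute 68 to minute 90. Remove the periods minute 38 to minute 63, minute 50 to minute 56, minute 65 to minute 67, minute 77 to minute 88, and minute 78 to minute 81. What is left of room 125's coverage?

minute 1 to minute 32, minute 37 to minute 38, minute 68 to minute 77, minute 88 to minute 90

A, merged: minute 1 to minute 32, minute 37 to minute 47, minute 68 to minute 90.
B, merged: minute 38 to minute 63, minute 65 to minute 67, minute 77 to minute 88.
minute 1 to minute 32 is untouched.
minute 37 to minute 47 with B removed leaves minute 37 to minute 38.
minute 68 to minute 90 with B removed leaves minute 68 to minute 77, minute 88 to minute 90.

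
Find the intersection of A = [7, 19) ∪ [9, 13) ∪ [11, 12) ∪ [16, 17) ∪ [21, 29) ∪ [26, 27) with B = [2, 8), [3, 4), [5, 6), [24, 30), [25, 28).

[7, 8) ∪ [24, 29)

A, merged: [7, 19), [21, 29).
B, merged: [2, 8), [24, 30).
[7, 19) ∩ B → [7, 8).
[21, 29) ∩ B → [24, 29).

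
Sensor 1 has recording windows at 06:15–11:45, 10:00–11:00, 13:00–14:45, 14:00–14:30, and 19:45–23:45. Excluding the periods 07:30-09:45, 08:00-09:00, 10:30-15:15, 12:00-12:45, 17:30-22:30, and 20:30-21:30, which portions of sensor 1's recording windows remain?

A, merged: 06:15–11:45, 13:00–14:45, 19:45–23:45.
B, merged: 07:30–09:45, 10:30–15:15, 17:30–22:30.
06:15–11:45 \ B = 06:15–07:30, 09:45–10:30.
13:00–14:45: entirely removed.
19:45–23:45 \ B = 22:30–23:45.

06:15–07:30, 09:45–10:30, 22:30–23:45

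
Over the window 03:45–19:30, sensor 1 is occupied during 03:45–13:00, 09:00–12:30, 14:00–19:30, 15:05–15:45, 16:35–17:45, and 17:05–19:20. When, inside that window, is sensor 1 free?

Covered (merged): 03:45-13:00, 14:00-19:30.
Gaps within 03:45-19:30: 13:00-14:00.

13:00-14:00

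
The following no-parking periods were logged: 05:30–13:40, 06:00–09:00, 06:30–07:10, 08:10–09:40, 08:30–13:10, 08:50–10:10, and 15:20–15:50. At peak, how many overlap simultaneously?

5

At 08:50, 5 of the intervals are simultaneously active.
No point has more.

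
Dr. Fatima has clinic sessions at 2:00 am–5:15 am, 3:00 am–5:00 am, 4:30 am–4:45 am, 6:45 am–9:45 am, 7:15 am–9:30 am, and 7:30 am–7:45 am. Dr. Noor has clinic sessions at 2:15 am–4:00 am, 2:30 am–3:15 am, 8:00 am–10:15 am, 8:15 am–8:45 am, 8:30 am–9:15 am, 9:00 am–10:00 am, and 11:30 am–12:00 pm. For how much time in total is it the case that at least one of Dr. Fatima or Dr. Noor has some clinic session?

7 h 15 min

A, merged: 2:00 am–5:15 am, 6:45 am–9:45 am.
B, merged: 2:15 am–4:00 am, 8:00 am–10:15 am, 11:30 am–12:00 pm.
A ∪ B = 2:00 am–5:15 am, 6:45 am–10:15 am, 11:30 am–12:00 pm.
Total: 3 h 15 min + 3 h 30 min + 30 min = 7 h 15 min.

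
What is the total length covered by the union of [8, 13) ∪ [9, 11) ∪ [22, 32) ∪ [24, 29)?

Merged: [8, 13), [22, 32).
Lengths: 5 + 10 = 15.

15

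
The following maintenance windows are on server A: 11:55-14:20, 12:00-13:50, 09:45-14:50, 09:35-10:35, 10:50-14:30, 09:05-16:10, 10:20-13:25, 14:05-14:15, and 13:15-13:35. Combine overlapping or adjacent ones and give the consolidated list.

Sort by start: 09:05–16:10, 09:35–10:35, 09:45–14:50, 10:20–13:25, 10:50–14:30, 11:55–14:20, 12:00–13:50, 13:15–13:35, 14:05–14:15.
09:35–10:35 overlaps/touches 09:05–16:10 → extend to 09:05–16:10.
09:45–14:50 overlaps/touches 09:05–16:10 → extend to 09:05–16:10.
10:20–13:25 overlaps/touches 09:05–16:10 → extend to 09:05–16:10.
10:50–14:30 overlaps/touches 09:05–16:10 → extend to 09:05–16:10.
11:55–14:20 overlaps/touches 09:05–16:10 → extend to 09:05–16:10.
12:00–13:50 overlaps/touches 09:05–16:10 → extend to 09:05–16:10.
13:15–13:35 overlaps/touches 09:05–16:10 → extend to 09:05–16:10.
14:05–14:15 overlaps/touches 09:05–16:10 → extend to 09:05–16:10.

09:05–16:10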